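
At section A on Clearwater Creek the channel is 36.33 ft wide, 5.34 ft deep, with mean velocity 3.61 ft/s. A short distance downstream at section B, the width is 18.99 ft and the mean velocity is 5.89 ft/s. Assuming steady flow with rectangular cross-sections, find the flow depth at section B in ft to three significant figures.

Q = A₁V₁ = (36.33×5.34) × 3.61 = 700.3 ft³/s
d₂ = Q/(b₂ V₂) = 700.3/(18.99×5.89) = 6.261 ft

6.26 ft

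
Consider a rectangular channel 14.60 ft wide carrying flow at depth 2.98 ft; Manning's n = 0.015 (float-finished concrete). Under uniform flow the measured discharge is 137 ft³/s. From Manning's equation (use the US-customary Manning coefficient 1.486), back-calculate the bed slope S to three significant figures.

0.000372

A = b·y = 14.60 × 2.98 = 43.51 ft²
P = b + 2y = 14.60 + 2×2.98 = 20.56 ft
R = A/P = 43.51/20.56 = 2.116 ft
S = (Q·n / (1.486·A·R^(2/3)))² = (137×0.015 / (1.486×43.51×1.648))² = 0.0003719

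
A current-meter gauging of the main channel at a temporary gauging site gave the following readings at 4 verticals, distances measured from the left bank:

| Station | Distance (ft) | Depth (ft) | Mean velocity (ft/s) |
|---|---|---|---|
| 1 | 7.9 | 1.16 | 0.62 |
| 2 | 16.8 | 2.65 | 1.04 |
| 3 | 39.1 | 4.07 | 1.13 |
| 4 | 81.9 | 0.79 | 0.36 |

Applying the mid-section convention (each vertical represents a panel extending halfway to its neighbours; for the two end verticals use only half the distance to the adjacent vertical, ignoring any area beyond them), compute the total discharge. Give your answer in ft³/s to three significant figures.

202 ft³/s

w_1 = (16.8 − 7.9)/2 = 4.45 ft; q_1 = 0.62 × 1.16 × 4.45 = 3.200 ft³/s
w_2 = (39.1 − 7.9)/2 = 15.6 ft; q_2 = 1.04 × 2.65 × 15.6 = 42.99 ft³/s
w_3 = (81.9 − 16.8)/2 = 32.55 ft; q_3 = 1.13 × 4.07 × 32.55 = 149.7 ft³/s
w_4 = (81.9 − 39.1)/2 = 21.4 ft; q_4 = 0.36 × 0.79 × 21.4 = 6.086 ft³/s
Q = Σ qᵢ = 202.0 ft³/s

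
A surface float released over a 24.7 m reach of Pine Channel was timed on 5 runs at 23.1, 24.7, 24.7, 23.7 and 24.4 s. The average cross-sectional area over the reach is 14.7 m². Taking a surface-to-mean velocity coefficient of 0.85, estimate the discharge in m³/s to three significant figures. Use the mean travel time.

12.8 m³/s

t̄ = (23.1 + 24.7 + 24.7 + 23.7 + 24.4) / 5 = 24.12 s
v_surface = L / t̄ = 24.7 / 24.12 = 1.024 m/s
v_mean = 0.85 × 1.024 = 0.8704 m/s
Q = A × v_mean = 14.7 × 0.8704 = 12.80 m³/s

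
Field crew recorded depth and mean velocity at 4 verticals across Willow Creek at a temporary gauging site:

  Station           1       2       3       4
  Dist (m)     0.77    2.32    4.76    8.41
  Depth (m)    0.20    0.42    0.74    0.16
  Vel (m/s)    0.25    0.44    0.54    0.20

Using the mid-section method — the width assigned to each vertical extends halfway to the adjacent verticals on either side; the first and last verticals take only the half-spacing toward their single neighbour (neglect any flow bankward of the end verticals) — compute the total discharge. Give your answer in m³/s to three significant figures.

w_1 = (2.32 − 0.77)/2 = 0.775 m; q_1 = 0.25 × 0.20 × 0.775 = 0.03875 m³/s
w_2 = (4.76 − 0.77)/2 = 1.995 m; q_2 = 0.44 × 0.42 × 1.995 = 0.3687 m³/s
w_3 = (8.41 − 2.32)/2 = 3.045 m; q_3 = 0.54 × 0.74 × 3.045 = 1.217 m³/s
w_4 = (8.41 − 4.76)/2 = 1.825 m; q_4 = 0.20 × 0.16 × 1.825 = 0.05840 m³/s
Q = Σ qᵢ = 1.683 m³/s

1.68 m³/s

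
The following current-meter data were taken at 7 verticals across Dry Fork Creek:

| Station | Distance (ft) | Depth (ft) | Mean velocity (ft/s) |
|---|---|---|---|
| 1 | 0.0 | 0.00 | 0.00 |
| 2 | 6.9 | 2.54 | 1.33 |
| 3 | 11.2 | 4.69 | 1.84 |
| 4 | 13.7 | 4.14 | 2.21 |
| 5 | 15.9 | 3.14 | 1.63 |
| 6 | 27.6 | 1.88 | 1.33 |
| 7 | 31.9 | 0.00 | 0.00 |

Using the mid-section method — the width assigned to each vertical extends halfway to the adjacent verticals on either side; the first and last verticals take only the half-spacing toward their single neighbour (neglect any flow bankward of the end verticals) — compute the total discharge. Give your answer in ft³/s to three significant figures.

w_2 = (11.2 − 0.0)/2 = 5.6 ft; q_2 = 1.33 × 2.54 × 5.6 = 18.92 ft³/s
w_3 = (13.7 − 6.9)/2 = 3.4 ft; q_3 = 1.84 × 4.69 × 3.4 = 29.34 ft³/s
w_4 = (15.9 − 11.2)/2 = 2.35 ft; q_4 = 2.21 × 4.14 × 2.35 = 21.50 ft³/s
w_5 = (27.6 − 13.7)/2 = 6.95 ft; q_5 = 1.63 × 3.14 × 6.95 = 35.57 ft³/s
w_6 = (31.9 − 15.9)/2 = 8 ft; q_6 = 1.33 × 1.88 × 8 = 20.00 ft³/s
Stations 1, 7 contribute zero (depth or velocity is 0).
Q = Σ qᵢ = 125.3 ft³/s

125 ft³/s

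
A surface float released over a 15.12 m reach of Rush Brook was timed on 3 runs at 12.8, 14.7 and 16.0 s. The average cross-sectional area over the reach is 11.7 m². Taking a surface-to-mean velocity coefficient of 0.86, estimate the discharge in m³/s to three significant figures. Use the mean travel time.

t̄ = (12.8 + 14.7 + 16.0) / 3 = 14.5 s
v_surface = L / t̄ = 15.12 / 14.5 = 1.043 m/s
v_mean = 0.86 × 1.043 = 0.8968 m/s
Q = A × v_mean = 11.7 × 0.8968 = 10.49 m³/s

10.5 m³/s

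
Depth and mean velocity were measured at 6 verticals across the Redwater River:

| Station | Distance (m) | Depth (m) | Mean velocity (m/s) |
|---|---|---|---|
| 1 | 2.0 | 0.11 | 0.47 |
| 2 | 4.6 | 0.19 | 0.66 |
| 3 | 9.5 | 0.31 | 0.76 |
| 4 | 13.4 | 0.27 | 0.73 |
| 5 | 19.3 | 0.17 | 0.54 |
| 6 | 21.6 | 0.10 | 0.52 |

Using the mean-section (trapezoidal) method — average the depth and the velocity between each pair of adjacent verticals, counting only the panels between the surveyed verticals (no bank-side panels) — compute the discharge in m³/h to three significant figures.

10500 m³/h

Panel 1-2: Δb = 2.6 m, d̄ = (0.11+0.19)/2 = 0.15, v̄ = (0.47+0.66)/2 = 0.565 → q = 2.6×0.15×0.565 = 0.2204 m³/s
Panel 2-3: Δb = 4.9 m, d̄ = (0.19+0.31)/2 = 0.25, v̄ = (0.66+0.76)/2 = 0.71 → q = 4.9×0.25×0.71 = 0.8698 m³/s
Panel 3-4: Δb = 3.9 m, d̄ = (0.31+0.27)/2 = 0.29, v̄ = (0.76+0.73)/2 = 0.745 → q = 3.9×0.29×0.745 = 0.8426 m³/s
Panel 4-5: Δb = 5.9 m, d̄ = (0.27+0.17)/2 = 0.22, v̄ = (0.73+0.54)/2 = 0.635 → q = 5.9×0.22×0.635 = 0.8242 m³/s
Panel 5-6: Δb = 2.3 m, d̄ = (0.17+0.10)/2 = 0.135, v̄ = (0.54+0.52)/2 = 0.53 → q = 2.3×0.135×0.53 = 0.1646 m³/s
Q = Σ q = 2.921 m³/s
= 2.921 × 3600 = 10520 m³/h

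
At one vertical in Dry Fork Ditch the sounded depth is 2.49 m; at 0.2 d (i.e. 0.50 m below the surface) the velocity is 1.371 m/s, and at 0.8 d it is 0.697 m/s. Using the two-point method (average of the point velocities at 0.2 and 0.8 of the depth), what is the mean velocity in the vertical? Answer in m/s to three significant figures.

v̄ = (1.371 + 0.697) / 2 = 1.034 m/s

1.03 m/s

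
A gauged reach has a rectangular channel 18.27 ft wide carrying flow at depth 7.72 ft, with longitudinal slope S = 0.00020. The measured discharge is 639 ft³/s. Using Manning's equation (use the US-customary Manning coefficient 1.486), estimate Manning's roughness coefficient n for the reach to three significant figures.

0.0120

A = b·y = 18.27 × 7.72 = 141.0 ft²
P = b + 2y = 18.27 + 2×7.72 = 33.71 ft
R = A/P = 141.0/33.71 = 4.184 ft
n = (1.486/Q)·A·R^(2/3)·S^(1/2) = (1.486/639) × 141.0 × 2.597 × 0.01414 = 0.01204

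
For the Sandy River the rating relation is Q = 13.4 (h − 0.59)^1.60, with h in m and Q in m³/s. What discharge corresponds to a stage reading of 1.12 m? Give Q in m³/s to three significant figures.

4.85 m³/s

Q = 13.4 × (1.12 − 0.59)^1.60 = 13.4 × 0.53^1.60 = 4.852 m³/s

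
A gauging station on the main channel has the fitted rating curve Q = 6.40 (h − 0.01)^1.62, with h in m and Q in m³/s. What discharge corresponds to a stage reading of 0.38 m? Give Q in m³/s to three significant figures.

1.28 m³/s

Q = 6.40 × (0.38 − 0.01)^1.62 = 6.40 × 0.37^1.62 = 1.278 m³/s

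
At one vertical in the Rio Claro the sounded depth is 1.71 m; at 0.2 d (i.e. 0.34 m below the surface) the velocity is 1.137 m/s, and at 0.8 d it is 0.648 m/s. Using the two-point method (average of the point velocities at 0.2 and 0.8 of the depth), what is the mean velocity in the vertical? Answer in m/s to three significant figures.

v̄ = (1.137 + 0.648) / 2 = 0.8925 m/s

0.893 m/s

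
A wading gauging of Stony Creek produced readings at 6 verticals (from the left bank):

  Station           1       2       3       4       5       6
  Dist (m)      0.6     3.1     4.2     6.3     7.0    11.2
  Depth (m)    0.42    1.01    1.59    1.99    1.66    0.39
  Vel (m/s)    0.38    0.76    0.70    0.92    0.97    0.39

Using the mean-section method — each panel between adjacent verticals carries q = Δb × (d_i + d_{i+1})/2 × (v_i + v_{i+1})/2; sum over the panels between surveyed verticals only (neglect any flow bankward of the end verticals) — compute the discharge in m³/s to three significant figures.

Panel 1-2: Δb = 2.5 m, d̄ = (0.42+1.01)/2 = 0.715, v̄ = (0.38+0.76)/2 = 0.57 → q = 2.5×0.715×0.57 = 1.019 m³/s
Panel 2-3: Δb = 1.1 m, d̄ = (1.01+1.59)/2 = 1.3, v̄ = (0.76+0.70)/2 = 0.73 → q = 1.1×1.3×0.73 = 1.044 m³/s
Panel 3-4: Δb = 2.1 m, d̄ = (1.59+1.99)/2 = 1.79, v̄ = (0.70+0.92)/2 = 0.81 → q = 2.1×1.79×0.81 = 3.045 m³/s
Panel 4-5: Δb = 0.7 m, d̄ = (1.99+1.66)/2 = 1.825, v̄ = (0.92+0.97)/2 = 0.945 → q = 0.7×1.825×0.945 = 1.207 m³/s
Panel 5-6: Δb = 4.2 m, d̄ = (1.66+0.39)/2 = 1.025, v̄ = (0.97+0.39)/2 = 0.68 → q = 4.2×1.025×0.68 = 2.927 m³/s
Q = Σ q = 9.242 m³/s

9.24 m³/s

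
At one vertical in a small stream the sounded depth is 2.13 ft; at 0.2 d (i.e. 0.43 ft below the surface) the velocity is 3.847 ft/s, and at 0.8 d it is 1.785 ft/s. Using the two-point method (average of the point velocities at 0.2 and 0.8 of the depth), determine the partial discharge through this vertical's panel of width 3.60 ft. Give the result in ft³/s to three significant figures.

v̄ = (3.847 + 1.785) / 2 = 2.816 ft/s
q = v̄ × d × w = 2.816 × 2.13 × 3.60 = 21.59 ft³/s

21.6 ft³/s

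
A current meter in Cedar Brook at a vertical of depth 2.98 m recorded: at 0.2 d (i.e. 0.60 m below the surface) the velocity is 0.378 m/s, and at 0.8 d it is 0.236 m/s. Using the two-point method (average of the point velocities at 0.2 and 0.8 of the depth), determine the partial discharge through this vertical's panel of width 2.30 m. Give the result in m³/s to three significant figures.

2.10 m³/s

v̄ = (0.378 + 0.236) / 2 = 0.3070 m/s
q = v̄ × d × w = 0.3070 × 2.98 × 2.30 = 2.104 m³/s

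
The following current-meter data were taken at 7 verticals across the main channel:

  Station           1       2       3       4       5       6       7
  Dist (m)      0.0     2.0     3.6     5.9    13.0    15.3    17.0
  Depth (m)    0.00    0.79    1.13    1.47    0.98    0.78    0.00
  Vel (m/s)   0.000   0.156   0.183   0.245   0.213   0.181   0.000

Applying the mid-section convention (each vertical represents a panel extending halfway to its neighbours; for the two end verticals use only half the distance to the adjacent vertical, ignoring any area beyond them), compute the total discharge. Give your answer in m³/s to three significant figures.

3.58 m³/s

w_2 = (3.6 − 0.0)/2 = 1.8 m; q_2 = 0.156 × 0.79 × 1.8 = 0.2218 m³/s
w_3 = (5.9 − 2.0)/2 = 1.95 m; q_3 = 0.183 × 1.13 × 1.95 = 0.4032 m³/s
w_4 = (13.0 − 3.6)/2 = 4.7 m; q_4 = 0.245 × 1.47 × 4.7 = 1.693 m³/s
w_5 = (15.3 − 5.9)/2 = 4.7 m; q_5 = 0.213 × 0.98 × 4.7 = 0.9811 m³/s
w_6 = (17.0 − 13.0)/2 = 2 m; q_6 = 0.181 × 0.78 × 2 = 0.2824 m³/s
Stations 1, 7 contribute zero (depth or velocity is 0).
Q = Σ qᵢ = 3.581 m³/s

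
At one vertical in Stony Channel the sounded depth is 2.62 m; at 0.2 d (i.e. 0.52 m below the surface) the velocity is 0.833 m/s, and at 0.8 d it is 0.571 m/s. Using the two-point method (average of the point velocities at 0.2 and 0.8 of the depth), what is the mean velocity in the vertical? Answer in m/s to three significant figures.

v̄ = (0.833 + 0.571) / 2 = 0.7020 m/s

0.702 m/s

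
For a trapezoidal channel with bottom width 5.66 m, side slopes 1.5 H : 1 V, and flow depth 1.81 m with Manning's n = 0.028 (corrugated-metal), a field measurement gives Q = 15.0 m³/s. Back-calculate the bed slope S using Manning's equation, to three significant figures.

A = (b + z·y)·y = (5.66 + 1.5×1.81)×1.81 = 15.16 m²
P = b + 2y√(1+z²) = 5.66 + 2×1.81×√(1+1.5²) = 12.19 m
R = A/P = 15.16/12.19 = 1.244 m
S = (Q·n / (1·A·R^(2/3)))² = (15.0×0.028 / (1×15.16×1.157))² = 0.0005738

0.000574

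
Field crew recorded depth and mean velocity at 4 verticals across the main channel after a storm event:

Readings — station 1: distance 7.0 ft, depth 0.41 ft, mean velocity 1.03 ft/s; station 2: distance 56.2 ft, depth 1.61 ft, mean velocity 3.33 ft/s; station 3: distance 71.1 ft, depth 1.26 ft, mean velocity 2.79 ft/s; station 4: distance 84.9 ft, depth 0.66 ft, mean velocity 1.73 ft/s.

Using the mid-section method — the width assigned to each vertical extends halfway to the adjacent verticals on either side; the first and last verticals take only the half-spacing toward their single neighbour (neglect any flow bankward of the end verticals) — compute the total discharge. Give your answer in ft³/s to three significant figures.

241 ft³/s

w_1 = (56.2 − 7.0)/2 = 24.6 ft; q_1 = 1.03 × 0.41 × 24.6 = 10.39 ft³/s
w_2 = (71.1 − 7.0)/2 = 32.05 ft; q_2 = 3.33 × 1.61 × 32.05 = 171.8 ft³/s
w_3 = (84.9 − 56.2)/2 = 14.35 ft; q_3 = 2.79 × 1.26 × 14.35 = 50.45 ft³/s
w_4 = (84.9 − 71.1)/2 = 6.9 ft; q_4 = 1.73 × 0.66 × 6.9 = 7.878 ft³/s
Q = Σ qᵢ = 240.5 ft³/s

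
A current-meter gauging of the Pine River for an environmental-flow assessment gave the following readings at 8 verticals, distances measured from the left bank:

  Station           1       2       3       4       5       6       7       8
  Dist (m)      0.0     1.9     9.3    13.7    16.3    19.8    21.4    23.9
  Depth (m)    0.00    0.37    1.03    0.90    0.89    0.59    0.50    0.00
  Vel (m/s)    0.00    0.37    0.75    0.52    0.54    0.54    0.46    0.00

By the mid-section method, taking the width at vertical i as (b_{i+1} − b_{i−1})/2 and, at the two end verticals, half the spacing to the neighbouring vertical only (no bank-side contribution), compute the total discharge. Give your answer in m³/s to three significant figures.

9.58 m³/s

w_2 = (9.3 − 0.0)/2 = 4.65 m; q_2 = 0.37 × 0.37 × 4.65 = 0.6366 m³/s
w_3 = (13.7 − 1.9)/2 = 5.9 m; q_3 = 0.75 × 1.03 × 5.9 = 4.558 m³/s
w_4 = (16.3 − 9.3)/2 = 3.5 m; q_4 = 0.52 × 0.90 × 3.5 = 1.638 m³/s
w_5 = (19.8 − 13.7)/2 = 3.05 m; q_5 = 0.54 × 0.89 × 3.05 = 1.466 m³/s
w_6 = (21.4 − 16.3)/2 = 2.55 m; q_6 = 0.54 × 0.59 × 2.55 = 0.8124 m³/s
w_7 = (23.9 − 19.8)/2 = 2.05 m; q_7 = 0.46 × 0.50 × 2.05 = 0.4715 m³/s
Stations 1, 8 contribute zero (depth or velocity is 0).
Q = Σ qᵢ = 9.582 m³/s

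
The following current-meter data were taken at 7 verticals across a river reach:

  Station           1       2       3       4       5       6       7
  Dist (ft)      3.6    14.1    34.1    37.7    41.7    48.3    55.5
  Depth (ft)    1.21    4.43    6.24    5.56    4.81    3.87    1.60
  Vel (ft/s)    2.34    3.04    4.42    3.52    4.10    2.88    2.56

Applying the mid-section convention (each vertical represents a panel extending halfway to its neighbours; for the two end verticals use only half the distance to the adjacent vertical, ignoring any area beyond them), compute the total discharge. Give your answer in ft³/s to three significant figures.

w_1 = (14.1 − 3.6)/2 = 5.25 ft; q_1 = 2.34 × 1.21 × 5.25 = 14.86 ft³/s
w_2 = (34.1 − 3.6)/2 = 15.25 ft; q_2 = 3.04 × 4.43 × 15.25 = 205.4 ft³/s
w_3 = (37.7 − 14.1)/2 = 11.8 ft; q_3 = 4.42 × 6.24 × 11.8 = 325.5 ft³/s
w_4 = (41.7 − 34.1)/2 = 3.8 ft; q_4 = 3.52 × 5.56 × 3.8 = 74.37 ft³/s
w_5 = (48.3 − 37.7)/2 = 5.3 ft; q_5 = 4.10 × 4.81 × 5.3 = 104.5 ft³/s
w_6 = (55.5 − 41.7)/2 = 6.9 ft; q_6 = 2.88 × 3.87 × 6.9 = 76.90 ft³/s
w_7 = (55.5 − 48.3)/2 = 3.6 ft; q_7 = 2.56 × 1.60 × 3.6 = 14.75 ft³/s
Q = Σ qᵢ = 816.2 ft³/s

816 ft³/s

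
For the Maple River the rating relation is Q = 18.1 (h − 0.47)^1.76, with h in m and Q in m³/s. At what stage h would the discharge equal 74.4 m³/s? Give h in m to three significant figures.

h − h₀ = (Q/C)^(1/b) = (74.4/18.1)^(1/1.76) = 2.233 m
h = 0.47 + 2.233 = 2.703 m

2.70 m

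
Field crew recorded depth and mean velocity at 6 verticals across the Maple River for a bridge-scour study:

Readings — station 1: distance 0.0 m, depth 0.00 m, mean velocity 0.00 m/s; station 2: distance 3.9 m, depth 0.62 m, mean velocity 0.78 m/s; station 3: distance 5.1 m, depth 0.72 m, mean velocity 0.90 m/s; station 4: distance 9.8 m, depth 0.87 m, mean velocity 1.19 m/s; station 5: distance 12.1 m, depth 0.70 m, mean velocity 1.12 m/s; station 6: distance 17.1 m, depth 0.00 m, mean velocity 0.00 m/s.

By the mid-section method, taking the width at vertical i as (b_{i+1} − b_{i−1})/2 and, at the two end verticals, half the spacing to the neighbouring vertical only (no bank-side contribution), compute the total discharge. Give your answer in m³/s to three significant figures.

9.63 m³/s

w_2 = (5.1 − 0.0)/2 = 2.55 m; q_2 = 0.78 × 0.62 × 2.55 = 1.233 m³/s
w_3 = (9.8 − 3.9)/2 = 2.95 m; q_3 = 0.90 × 0.72 × 2.95 = 1.912 m³/s
w_4 = (12.1 − 5.1)/2 = 3.5 m; q_4 = 1.19 × 0.87 × 3.5 = 3.624 m³/s
w_5 = (17.1 − 9.8)/2 = 3.65 m; q_5 = 1.12 × 0.70 × 3.65 = 2.862 m³/s
Stations 1, 6 contribute zero (depth or velocity is 0).
Q = Σ qᵢ = 9.630 m³/s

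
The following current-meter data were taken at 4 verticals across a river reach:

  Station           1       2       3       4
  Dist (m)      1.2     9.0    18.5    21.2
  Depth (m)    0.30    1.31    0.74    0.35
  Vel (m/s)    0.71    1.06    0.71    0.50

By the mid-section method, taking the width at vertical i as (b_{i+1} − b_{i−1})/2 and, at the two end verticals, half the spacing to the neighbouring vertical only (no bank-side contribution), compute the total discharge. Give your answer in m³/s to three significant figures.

w_1 = (9.0 − 1.2)/2 = 3.9 m; q_1 = 0.71 × 0.30 × 3.9 = 0.8307 m³/s
w_2 = (18.5 − 1.2)/2 = 8.65 m; q_2 = 1.06 × 1.31 × 8.65 = 12.01 m³/s
w_3 = (21.2 − 9.0)/2 = 6.1 m; q_3 = 0.71 × 0.74 × 6.1 = 3.205 m³/s
w_4 = (21.2 − 18.5)/2 = 1.35 m; q_4 = 0.50 × 0.35 × 1.35 = 0.2363 m³/s
Q = Σ qᵢ = 16.28 m³/s

16.3 m³/s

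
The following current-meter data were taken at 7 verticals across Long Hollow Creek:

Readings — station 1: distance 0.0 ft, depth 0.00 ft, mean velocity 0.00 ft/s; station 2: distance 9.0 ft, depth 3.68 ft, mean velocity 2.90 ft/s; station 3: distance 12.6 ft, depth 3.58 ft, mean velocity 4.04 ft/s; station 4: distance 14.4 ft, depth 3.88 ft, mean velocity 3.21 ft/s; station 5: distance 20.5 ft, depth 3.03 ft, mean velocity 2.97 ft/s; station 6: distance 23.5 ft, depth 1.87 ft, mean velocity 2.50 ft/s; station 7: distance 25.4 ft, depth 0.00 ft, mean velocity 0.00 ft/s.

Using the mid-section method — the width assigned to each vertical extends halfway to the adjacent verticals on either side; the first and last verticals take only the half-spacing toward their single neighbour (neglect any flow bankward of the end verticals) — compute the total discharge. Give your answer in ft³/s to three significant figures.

w_2 = (12.6 − 0.0)/2 = 6.3 ft; q_2 = 2.90 × 3.68 × 6.3 = 67.23 ft³/s
w_3 = (14.4 − 9.0)/2 = 2.7 ft; q_3 = 4.04 × 3.58 × 2.7 = 39.05 ft³/s
w_4 = (20.5 − 12.6)/2 = 3.95 ft; q_4 = 3.21 × 3.88 × 3.95 = 49.20 ft³/s
w_5 = (23.5 − 14.4)/2 = 4.55 ft; q_5 = 2.97 × 3.03 × 4.55 = 40.95 ft³/s
w_6 = (25.4 − 20.5)/2 = 2.45 ft; q_6 = 2.50 × 1.87 × 2.45 = 11.45 ft³/s
Stations 1, 7 contribute zero (depth or velocity is 0).
Q = Σ qᵢ = 207.9 ft³/s

208 ft³/s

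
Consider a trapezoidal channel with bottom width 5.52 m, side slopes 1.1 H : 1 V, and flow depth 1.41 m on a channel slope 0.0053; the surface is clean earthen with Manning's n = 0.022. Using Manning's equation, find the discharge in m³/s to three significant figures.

A = (b + z·y)·y = (5.52 + 1.1×1.41)×1.41 = 9.970 m²
P = b + 2y√(1+z²) = 5.52 + 2×1.41×√(1+1.1²) = 9.712 m
R = A/P = 9.970/9.712 = 1.027 m
Q = (1/n)·A·R^(2/3)·S^(1/2) = (1/0.022) × 9.970 × 1.027^(2/3) × 0.0053^(1/2) = 33.57 m³/s

33.6 m³/s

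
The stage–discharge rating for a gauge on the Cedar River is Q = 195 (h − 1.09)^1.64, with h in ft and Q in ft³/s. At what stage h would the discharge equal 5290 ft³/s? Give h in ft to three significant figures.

8.57 ft

h − h₀ = (Q/C)^(1/b) = (5290/195)^(1/1.64) = 7.482 ft
h = 1.09 + 7.482 = 8.572 ft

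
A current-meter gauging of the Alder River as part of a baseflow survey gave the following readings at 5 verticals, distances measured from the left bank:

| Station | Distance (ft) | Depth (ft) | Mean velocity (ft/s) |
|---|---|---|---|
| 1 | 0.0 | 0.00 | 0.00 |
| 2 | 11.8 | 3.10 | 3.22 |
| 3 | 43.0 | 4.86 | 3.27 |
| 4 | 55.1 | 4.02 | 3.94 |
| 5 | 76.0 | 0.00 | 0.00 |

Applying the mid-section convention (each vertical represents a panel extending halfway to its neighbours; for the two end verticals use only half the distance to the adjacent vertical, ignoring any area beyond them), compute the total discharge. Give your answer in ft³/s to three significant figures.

w_2 = (43.0 − 0.0)/2 = 21.5 ft; q_2 = 3.22 × 3.10 × 21.5 = 214.6 ft³/s
w_3 = (55.1 − 11.8)/2 = 21.65 ft; q_3 = 3.27 × 4.86 × 21.65 = 344.1 ft³/s
w_4 = (76.0 − 43.0)/2 = 16.5 ft; q_4 = 3.94 × 4.02 × 16.5 = 261.3 ft³/s
Stations 1, 5 contribute zero (depth or velocity is 0).
Q = Σ qᵢ = 820.0 ft³/s

820 ft³/s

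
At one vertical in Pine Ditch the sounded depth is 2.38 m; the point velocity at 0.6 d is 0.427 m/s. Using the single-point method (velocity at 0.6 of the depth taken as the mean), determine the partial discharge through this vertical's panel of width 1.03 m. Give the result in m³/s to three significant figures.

v̄ = v₀.₆ = 0.427 m/s
q = v̄ × d × w = 0.4270 × 2.38 × 1.03 = 1.047 m³/s

1.05 m³/s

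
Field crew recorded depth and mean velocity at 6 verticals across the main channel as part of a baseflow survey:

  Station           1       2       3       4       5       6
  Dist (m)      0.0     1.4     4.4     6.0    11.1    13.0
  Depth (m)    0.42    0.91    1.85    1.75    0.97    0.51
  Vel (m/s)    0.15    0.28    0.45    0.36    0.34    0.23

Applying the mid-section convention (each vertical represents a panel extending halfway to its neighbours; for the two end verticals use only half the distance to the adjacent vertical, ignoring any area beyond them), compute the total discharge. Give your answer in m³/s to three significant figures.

5.90 m³/s

w_1 = (1.4 − 0.0)/2 = 0.7 m; q_1 = 0.15 × 0.42 × 0.7 = 0.04410 m³/s
w_2 = (4.4 − 0.0)/2 = 2.2 m; q_2 = 0.28 × 0.91 × 2.2 = 0.5606 m³/s
w_3 = (6.0 − 1.4)/2 = 2.3 m; q_3 = 0.45 × 1.85 × 2.3 = 1.915 m³/s
w_4 = (11.1 − 4.4)/2 = 3.35 m; q_4 = 0.36 × 1.75 × 3.35 = 2.111 m³/s
w_5 = (13.0 − 6.0)/2 = 3.5 m; q_5 = 0.34 × 0.97 × 3.5 = 1.154 m³/s
w_6 = (13.0 − 11.1)/2 = 0.95 m; q_6 = 0.23 × 0.51 × 0.95 = 0.1114 m³/s
Q = Σ qᵢ = 5.896 m³/s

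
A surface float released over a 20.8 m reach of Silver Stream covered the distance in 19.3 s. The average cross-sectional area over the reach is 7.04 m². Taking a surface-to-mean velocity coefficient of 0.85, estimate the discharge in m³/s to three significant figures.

6.45 m³/s

v_surface = L / t̄ = 20.8 / 19.3 = 1.078 m/s
v_mean = 0.85 × 1.078 = 0.9161 m/s
Q = A × v_mean = 7.04 × 0.9161 = 6.449 m³/s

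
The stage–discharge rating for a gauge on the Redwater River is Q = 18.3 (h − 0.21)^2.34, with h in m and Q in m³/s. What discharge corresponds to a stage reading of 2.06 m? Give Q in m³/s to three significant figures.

Q = 18.3 × (2.06 − 0.21)^2.34 = 18.3 × 1.85^2.34 = 77.20 m³/s

77.2 m³/s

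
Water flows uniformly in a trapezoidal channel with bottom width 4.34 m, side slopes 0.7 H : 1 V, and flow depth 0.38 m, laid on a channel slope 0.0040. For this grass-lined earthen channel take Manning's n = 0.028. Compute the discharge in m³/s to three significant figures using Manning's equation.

1.90 m³/s

A = (b + z·y)·y = (4.34 + 0.7×0.38)×0.38 = 1.750 m²
P = b + 2y√(1+z²) = 4.34 + 2×0.38×√(1+0.7²) = 5.268 m
R = A/P = 1.750/5.268 = 0.3323 m
Q = (1/n)·A·R^(2/3)·S^(1/2) = (1/0.028) × 1.750 × 0.3323^(2/3) × 0.0040^(1/2) = 1.897 m³/s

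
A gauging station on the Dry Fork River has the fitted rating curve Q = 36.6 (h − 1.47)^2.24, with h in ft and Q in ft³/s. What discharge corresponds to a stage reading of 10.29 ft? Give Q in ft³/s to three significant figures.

4800 ft³/s

Q = 36.6 × (10.29 − 1.47)^2.24 = 36.6 × 8.82^2.24 = 4801 ft³/s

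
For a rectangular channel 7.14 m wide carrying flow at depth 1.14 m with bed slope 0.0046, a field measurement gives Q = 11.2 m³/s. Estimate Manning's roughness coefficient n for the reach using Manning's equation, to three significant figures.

0.0447

A = b·y = 7.14 × 1.14 = 8.140 m²
P = b + 2y = 7.14 + 2×1.14 = 9.420 m
R = A/P = 8.140/9.420 = 0.8641 m
n = (1/Q)·A·R^(2/3)·S^(1/2) = (1/11.2) × 8.140 × 0.9072 × 0.06782 = 0.04472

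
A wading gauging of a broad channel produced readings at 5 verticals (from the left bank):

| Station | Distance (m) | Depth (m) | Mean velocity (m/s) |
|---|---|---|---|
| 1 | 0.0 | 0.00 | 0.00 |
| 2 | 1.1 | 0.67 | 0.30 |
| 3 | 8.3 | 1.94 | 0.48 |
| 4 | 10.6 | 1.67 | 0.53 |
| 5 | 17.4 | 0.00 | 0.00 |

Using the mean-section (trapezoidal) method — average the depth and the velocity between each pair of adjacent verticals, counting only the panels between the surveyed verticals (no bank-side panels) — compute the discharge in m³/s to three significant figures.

7.32 m³/s

Panel 1-2: Δb = 1.1 m, d̄ = (0.00+0.67)/2 = 0.335, v̄ = (0.00+0.30)/2 = 0.15 → q = 1.1×0.335×0.15 = 0.05528 m³/s
Panel 2-3: Δb = 7.2 m, d̄ = (0.67+1.94)/2 = 1.305, v̄ = (0.30+0.48)/2 = 0.39 → q = 7.2×1.305×0.39 = 3.664 m³/s
Panel 3-4: Δb = 2.3 m, d̄ = (1.94+1.67)/2 = 1.805, v̄ = (0.48+0.53)/2 = 0.505 → q = 2.3×1.805×0.505 = 2.097 m³/s
Panel 4-5: Δb = 6.8 m, d̄ = (1.67+0.00)/2 = 0.835, v̄ = (0.53+0.00)/2 = 0.265 → q = 6.8×0.835×0.265 = 1.505 m³/s
Q = Σ q = 7.321 m³/s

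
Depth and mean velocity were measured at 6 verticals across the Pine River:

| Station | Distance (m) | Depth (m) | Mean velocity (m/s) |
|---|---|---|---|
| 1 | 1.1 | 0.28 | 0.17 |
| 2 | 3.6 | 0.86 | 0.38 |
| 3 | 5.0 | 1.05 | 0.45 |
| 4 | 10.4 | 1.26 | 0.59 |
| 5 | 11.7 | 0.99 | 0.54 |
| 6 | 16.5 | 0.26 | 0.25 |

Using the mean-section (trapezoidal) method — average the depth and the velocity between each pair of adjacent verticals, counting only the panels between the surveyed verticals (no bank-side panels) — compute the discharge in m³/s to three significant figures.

6.20 m³/s

Panel 1-2: Δb = 2.5 m, d̄ = (0.28+0.86)/2 = 0.57, v̄ = (0.17+0.38)/2 = 0.275 → q = 2.5×0.57×0.275 = 0.3919 m³/s
Panel 2-3: Δb = 1.4 m, d̄ = (0.86+1.05)/2 = 0.955, v̄ = (0.38+0.45)/2 = 0.415 → q = 1.4×0.955×0.415 = 0.5549 m³/s
Panel 3-4: Δb = 5.4 m, d̄ = (1.05+1.26)/2 = 1.155, v̄ = (0.45+0.59)/2 = 0.52 → q = 5.4×1.155×0.52 = 3.243 m³/s
Panel 4-5: Δb = 1.3 m, d̄ = (1.26+0.99)/2 = 1.125, v̄ = (0.59+0.54)/2 = 0.565 → q = 1.3×1.125×0.565 = 0.8263 m³/s
Panel 5-6: Δb = 4.8 m, d̄ = (0.99+0.26)/2 = 0.625, v̄ = (0.54+0.25)/2 = 0.395 → q = 4.8×0.625×0.395 = 1.185 m³/s
Q = Σ q = 6.201 m³/s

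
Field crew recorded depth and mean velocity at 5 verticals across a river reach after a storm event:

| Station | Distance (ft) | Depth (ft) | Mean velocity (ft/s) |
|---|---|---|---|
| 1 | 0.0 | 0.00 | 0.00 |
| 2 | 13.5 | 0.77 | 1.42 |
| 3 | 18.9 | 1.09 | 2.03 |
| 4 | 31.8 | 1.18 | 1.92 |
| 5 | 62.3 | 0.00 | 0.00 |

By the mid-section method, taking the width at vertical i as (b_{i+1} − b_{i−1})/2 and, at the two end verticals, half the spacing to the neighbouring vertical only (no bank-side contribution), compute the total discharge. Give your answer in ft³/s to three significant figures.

w_2 = (18.9 − 0.0)/2 = 9.45 ft; q_2 = 1.42 × 0.77 × 9.45 = 10.33 ft³/s
w_3 = (31.8 − 13.5)/2 = 9.15 ft; q_3 = 2.03 × 1.09 × 9.15 = 20.25 ft³/s
w_4 = (62.3 − 18.9)/2 = 21.7 ft; q_4 = 1.92 × 1.18 × 21.7 = 49.16 ft³/s
Stations 1, 5 contribute zero (depth or velocity is 0).
Q = Σ qᵢ = 79.74 ft³/s

79.7 ft³/s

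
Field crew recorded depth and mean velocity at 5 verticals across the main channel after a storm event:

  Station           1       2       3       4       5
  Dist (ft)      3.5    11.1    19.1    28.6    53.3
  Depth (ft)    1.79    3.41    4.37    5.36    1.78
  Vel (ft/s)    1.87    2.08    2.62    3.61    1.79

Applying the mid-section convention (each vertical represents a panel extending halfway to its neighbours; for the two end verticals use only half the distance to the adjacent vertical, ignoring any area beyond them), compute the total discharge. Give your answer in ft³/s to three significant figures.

538 ft³/s

w_1 = (11.1 − 3.5)/2 = 3.8 ft; q_1 = 1.87 × 1.79 × 3.8 = 12.72 ft³/s
w_2 = (19.1 − 3.5)/2 = 7.8 ft; q_2 = 2.08 × 3.41 × 7.8 = 55.32 ft³/s
w_3 = (28.6 − 11.1)/2 = 8.75 ft; q_3 = 2.62 × 4.37 × 8.75 = 100.2 ft³/s
w_4 = (53.3 − 19.1)/2 = 17.1 ft; q_4 = 3.61 × 5.36 × 17.1 = 330.9 ft³/s
w_5 = (53.3 − 28.6)/2 = 12.35 ft; q_5 = 1.79 × 1.78 × 12.35 = 39.35 ft³/s
Q = Σ qᵢ = 538.5 ft³/s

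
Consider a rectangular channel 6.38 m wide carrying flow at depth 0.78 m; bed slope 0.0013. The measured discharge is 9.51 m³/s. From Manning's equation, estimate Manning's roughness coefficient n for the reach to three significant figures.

A = b·y = 6.38 × 0.78 = 4.976 m²
P = b + 2y = 6.38 + 2×0.78 = 7.940 m
R = A/P = 4.976/7.940 = 0.6268 m
n = (1/Q)·A·R^(2/3)·S^(1/2) = (1/9.51) × 4.976 × 0.7324 × 0.03606 = 0.01382

0.0138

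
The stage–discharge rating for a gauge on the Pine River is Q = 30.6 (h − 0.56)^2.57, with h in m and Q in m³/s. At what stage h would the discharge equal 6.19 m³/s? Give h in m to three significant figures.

1.10 m

h − h₀ = (Q/C)^(1/b) = (6.19/30.6)^(1/2.57) = 0.5370 m
h = 0.56 + 0.5370 = 1.097 m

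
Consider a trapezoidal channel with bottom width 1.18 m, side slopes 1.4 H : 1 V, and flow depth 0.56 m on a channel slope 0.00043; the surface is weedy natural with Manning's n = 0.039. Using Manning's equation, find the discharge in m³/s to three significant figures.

0.293 m³/s

A = (b + z·y)·y = (1.18 + 1.4×0.56)×0.56 = 1.100 m²
P = b + 2y√(1+z²) = 1.18 + 2×0.56×√(1+1.4²) = 3.107 m
R = A/P = 1.100/3.107 = 0.3540 m
Q = (1/n)·A·R^(2/3)·S^(1/2) = (1/0.039) × 1.100 × 0.3540^(2/3) × 0.00043^(1/2) = 0.2926 m³/s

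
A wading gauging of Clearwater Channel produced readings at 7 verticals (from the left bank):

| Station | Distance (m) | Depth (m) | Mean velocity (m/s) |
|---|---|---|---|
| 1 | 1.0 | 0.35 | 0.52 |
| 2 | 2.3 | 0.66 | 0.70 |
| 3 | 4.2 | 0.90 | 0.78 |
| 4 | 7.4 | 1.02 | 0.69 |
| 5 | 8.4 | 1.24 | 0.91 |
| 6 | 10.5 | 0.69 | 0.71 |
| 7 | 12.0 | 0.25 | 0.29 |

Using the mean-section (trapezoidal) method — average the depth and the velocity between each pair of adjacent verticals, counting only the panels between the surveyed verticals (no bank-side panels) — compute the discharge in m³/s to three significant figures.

6.65 m³/s

Panel 1-2: Δb = 1.3 m, d̄ = (0.35+0.66)/2 = 0.505, v̄ = (0.52+0.70)/2 = 0.61 → q = 1.3×0.505×0.61 = 0.4005 m³/s
Panel 2-3: Δb = 1.9 m, d̄ = (0.66+0.90)/2 = 0.78, v̄ = (0.70+0.78)/2 = 0.74 → q = 1.9×0.78×0.74 = 1.097 m³/s
Panel 3-4: Δb = 3.2 m, d̄ = (0.90+1.02)/2 = 0.96, v̄ = (0.78+0.69)/2 = 0.735 → q = 3.2×0.96×0.735 = 2.258 m³/s
Panel 4-5: Δb = 1 m, d̄ = (1.02+1.24)/2 = 1.13, v̄ = (0.69+0.91)/2 = 0.8 → q = 1×1.13×0.8 = 0.9040 m³/s
Panel 5-6: Δb = 2.1 m, d̄ = (1.24+0.69)/2 = 0.965, v̄ = (0.91+0.71)/2 = 0.81 → q = 2.1×0.965×0.81 = 1.641 m³/s
Panel 6-7: Δb = 1.5 m, d̄ = (0.69+0.25)/2 = 0.47, v̄ = (0.71+0.29)/2 = 0.5 → q = 1.5×0.47×0.5 = 0.3525 m³/s
Q = Σ q = 6.653 m³/s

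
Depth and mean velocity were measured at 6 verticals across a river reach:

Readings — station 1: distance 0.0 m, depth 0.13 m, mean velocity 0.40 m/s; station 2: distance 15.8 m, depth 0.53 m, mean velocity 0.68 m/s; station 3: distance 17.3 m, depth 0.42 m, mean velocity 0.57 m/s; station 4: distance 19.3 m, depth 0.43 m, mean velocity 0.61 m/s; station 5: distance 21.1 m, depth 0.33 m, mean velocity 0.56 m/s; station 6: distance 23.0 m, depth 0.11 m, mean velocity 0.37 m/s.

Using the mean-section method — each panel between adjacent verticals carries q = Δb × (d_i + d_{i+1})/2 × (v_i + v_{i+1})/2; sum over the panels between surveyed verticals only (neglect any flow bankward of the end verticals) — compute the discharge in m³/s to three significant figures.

4.36 m³/s

Panel 1-2: Δb = 15.8 m, d̄ = (0.13+0.53)/2 = 0.33, v̄ = (0.40+0.68)/2 = 0.54 → q = 15.8×0.33×0.54 = 2.816 m³/s
Panel 2-3: Δb = 1.5 m, d̄ = (0.53+0.42)/2 = 0.475, v̄ = (0.68+0.57)/2 = 0.625 → q = 1.5×0.475×0.625 = 0.4453 m³/s
Panel 3-4: Δb = 2 m, d̄ = (0.42+0.43)/2 = 0.425, v̄ = (0.57+0.61)/2 = 0.59 → q = 2×0.425×0.59 = 0.5015 m³/s
Panel 4-5: Δb = 1.8 m, d̄ = (0.43+0.33)/2 = 0.38, v̄ = (0.61+0.56)/2 = 0.585 → q = 1.8×0.38×0.585 = 0.4001 m³/s
Panel 5-6: Δb = 1.9 m, d̄ = (0.33+0.11)/2 = 0.22, v̄ = (0.56+0.37)/2 = 0.465 → q = 1.9×0.22×0.465 = 0.1944 m³/s
Q = Σ q = 4.357 m³/s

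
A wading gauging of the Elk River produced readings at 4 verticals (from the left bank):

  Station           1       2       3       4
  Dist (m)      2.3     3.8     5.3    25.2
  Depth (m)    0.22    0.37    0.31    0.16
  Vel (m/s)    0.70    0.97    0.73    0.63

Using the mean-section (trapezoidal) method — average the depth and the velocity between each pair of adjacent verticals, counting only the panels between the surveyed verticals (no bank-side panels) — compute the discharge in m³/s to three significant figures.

Panel 1-2: Δb = 1.5 m, d̄ = (0.22+0.37)/2 = 0.295, v̄ = (0.70+0.97)/2 = 0.835 → q = 1.5×0.295×0.835 = 0.3695 m³/s
Panel 2-3: Δb = 1.5 m, d̄ = (0.37+0.31)/2 = 0.34, v̄ = (0.97+0.73)/2 = 0.85 → q = 1.5×0.34×0.85 = 0.4335 m³/s
Panel 3-4: Δb = 19.9 m, d̄ = (0.31+0.16)/2 = 0.235, v̄ = (0.73+0.63)/2 = 0.68 → q = 19.9×0.235×0.68 = 3.180 m³/s
Q = Σ q = 3.983 m³/s

3.98 m³/s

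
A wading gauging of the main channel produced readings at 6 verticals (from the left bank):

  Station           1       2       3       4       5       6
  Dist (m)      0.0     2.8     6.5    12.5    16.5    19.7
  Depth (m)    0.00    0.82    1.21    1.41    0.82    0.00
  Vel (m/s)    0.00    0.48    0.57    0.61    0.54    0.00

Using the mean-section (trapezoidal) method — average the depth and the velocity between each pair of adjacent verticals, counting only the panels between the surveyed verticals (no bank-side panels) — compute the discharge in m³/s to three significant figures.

Panel 1-2: Δb = 2.8 m, d̄ = (0.00+0.82)/2 = 0.41, v̄ = (0.00+0.48)/2 = 0.24 → q = 2.8×0.41×0.24 = 0.2755 m³/s
Panel 2-3: Δb = 3.7 m, d̄ = (0.82+1.21)/2 = 1.015, v̄ = (0.48+0.57)/2 = 0.525 → q = 3.7×1.015×0.525 = 1.972 m³/s
Panel 3-4: Δb = 6 m, d̄ = (1.21+1.41)/2 = 1.31, v̄ = (0.57+0.61)/2 = 0.59 → q = 6×1.31×0.59 = 4.637 m³/s
Panel 4-5: Δb = 4 m, d̄ = (1.41+0.82)/2 = 1.115, v̄ = (0.61+0.54)/2 = 0.575 → q = 4×1.115×0.575 = 2.565 m³/s
Panel 5-6: Δb = 3.2 m, d̄ = (0.82+0.00)/2 = 0.41, v̄ = (0.54+0.00)/2 = 0.27 → q = 3.2×0.41×0.27 = 0.3542 m³/s
Q = Σ q = 9.803 m³/s

9.80 m³/s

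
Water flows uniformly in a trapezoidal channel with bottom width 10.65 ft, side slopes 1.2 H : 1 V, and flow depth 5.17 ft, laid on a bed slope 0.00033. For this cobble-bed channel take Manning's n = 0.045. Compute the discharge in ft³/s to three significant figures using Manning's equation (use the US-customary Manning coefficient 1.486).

A = (b + z·y)·y = (10.65 + 1.2×5.17)×5.17 = 87.14 ft²
P = b + 2y√(1+z²) = 10.65 + 2×5.17×√(1+1.2²) = 26.80 ft
R = A/P = 87.14/26.80 = 3.251 ft
Q = (1.486/n)·A·R^(2/3)·S^(1/2) = (1.486/0.045) × 87.14 × 3.251^(2/3) × 0.00033^(1/2) = 114.7 ft³/s

115 ft³/s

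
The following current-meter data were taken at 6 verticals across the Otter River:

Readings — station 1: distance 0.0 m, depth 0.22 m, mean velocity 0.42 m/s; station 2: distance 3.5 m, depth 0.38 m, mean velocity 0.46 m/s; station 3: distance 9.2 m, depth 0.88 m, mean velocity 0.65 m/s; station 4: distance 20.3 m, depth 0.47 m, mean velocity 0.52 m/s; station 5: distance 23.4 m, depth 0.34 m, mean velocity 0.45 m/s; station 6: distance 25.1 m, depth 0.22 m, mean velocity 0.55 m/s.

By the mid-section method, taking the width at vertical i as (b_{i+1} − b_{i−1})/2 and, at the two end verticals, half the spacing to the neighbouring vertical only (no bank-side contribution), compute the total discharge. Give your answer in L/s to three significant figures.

w_1 = (3.5 − 0.0)/2 = 1.75 m; q_1 = 0.42 × 0.22 × 1.75 = 0.1617 m³/s
w_2 = (9.2 − 0.0)/2 = 4.6 m; q_2 = 0.46 × 0.38 × 4.6 = 0.8041 m³/s
w_3 = (20.3 − 3.5)/2 = 8.4 m; q_3 = 0.65 × 0.88 × 8.4 = 4.805 m³/s
w_4 = (23.4 − 9.2)/2 = 7.1 m; q_4 = 0.52 × 0.47 × 7.1 = 1.735 m³/s
w_5 = (25.1 − 20.3)/2 = 2.4 m; q_5 = 0.45 × 0.34 × 2.4 = 0.3672 m³/s
w_6 = (25.1 − 23.4)/2 = 0.85 m; q_6 = 0.55 × 0.22 × 0.85 = 0.1029 m³/s
Q = Σ qᵢ = 7.976 m³/s
= 7.976 × 1000 = 7976 L/s

7980 L/s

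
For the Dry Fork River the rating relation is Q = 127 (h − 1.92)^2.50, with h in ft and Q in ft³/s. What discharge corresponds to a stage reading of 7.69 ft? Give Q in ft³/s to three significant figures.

Q = 127 × (7.69 − 1.92)^2.50 = 127 × 5.77^2.50 = 10160 ft³/s

10200 ft³/s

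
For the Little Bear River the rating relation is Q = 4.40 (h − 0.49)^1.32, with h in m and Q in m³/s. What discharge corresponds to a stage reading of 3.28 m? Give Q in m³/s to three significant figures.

17.0 m³/s

Q = 4.40 × (3.28 − 0.49)^1.32 = 4.40 × 2.79^1.32 = 17.05 m³/s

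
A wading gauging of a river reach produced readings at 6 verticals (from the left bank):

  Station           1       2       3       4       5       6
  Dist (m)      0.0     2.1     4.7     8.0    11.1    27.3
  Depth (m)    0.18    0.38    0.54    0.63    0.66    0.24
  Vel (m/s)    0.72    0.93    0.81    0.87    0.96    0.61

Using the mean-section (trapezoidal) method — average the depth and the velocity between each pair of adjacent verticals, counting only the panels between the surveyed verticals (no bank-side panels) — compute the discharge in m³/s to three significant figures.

10.7 m³/s

Panel 1-2: Δb = 2.1 m, d̄ = (0.18+0.38)/2 = 0.28, v̄ = (0.72+0.93)/2 = 0.825 → q = 2.1×0.28×0.825 = 0.4851 m³/s
Panel 2-3: Δb = 2.6 m, d̄ = (0.38+0.54)/2 = 0.46, v̄ = (0.93+0.81)/2 = 0.87 → q = 2.6×0.46×0.87 = 1.041 m³/s
Panel 3-4: Δb = 3.3 m, d̄ = (0.54+0.63)/2 = 0.585, v̄ = (0.81+0.87)/2 = 0.84 → q = 3.3×0.585×0.84 = 1.622 m³/s
Panel 4-5: Δb = 3.1 m, d̄ = (0.63+0.66)/2 = 0.645, v̄ = (0.87+0.96)/2 = 0.915 → q = 3.1×0.645×0.915 = 1.830 m³/s
Panel 5-6: Δb = 16.2 m, d̄ = (0.66+0.24)/2 = 0.45, v̄ = (0.96+0.61)/2 = 0.785 → q = 16.2×0.45×0.785 = 5.723 m³/s
Q = Σ q = 10.70 m³/s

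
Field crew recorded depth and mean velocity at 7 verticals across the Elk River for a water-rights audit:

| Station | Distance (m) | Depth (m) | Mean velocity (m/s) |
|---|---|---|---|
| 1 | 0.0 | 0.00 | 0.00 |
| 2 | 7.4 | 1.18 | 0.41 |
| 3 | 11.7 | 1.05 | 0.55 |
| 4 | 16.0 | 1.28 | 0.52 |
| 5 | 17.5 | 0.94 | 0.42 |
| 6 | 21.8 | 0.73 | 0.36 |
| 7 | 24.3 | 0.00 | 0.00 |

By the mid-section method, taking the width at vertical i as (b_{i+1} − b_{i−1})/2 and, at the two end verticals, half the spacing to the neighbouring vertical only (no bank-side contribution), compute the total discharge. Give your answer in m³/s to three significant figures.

w_2 = (11.7 − 0.0)/2 = 5.85 m; q_2 = 0.41 × 1.18 × 5.85 = 2.830 m³/s
w_3 = (16.0 − 7.4)/2 = 4.3 m; q_3 = 0.55 × 1.05 × 4.3 = 2.483 m³/s
w_4 = (17.5 − 11.7)/2 = 2.9 m; q_4 = 0.52 × 1.28 × 2.9 = 1.930 m³/s
w_5 = (21.8 − 16.0)/2 = 2.9 m; q_5 = 0.42 × 0.94 × 2.9 = 1.145 m³/s
w_6 = (24.3 − 17.5)/2 = 3.4 m; q_6 = 0.36 × 0.73 × 3.4 = 0.8935 m³/s
Stations 1, 7 contribute zero (depth or velocity is 0).
Q = Σ qᵢ = 9.282 m³/s

9.28 m³/s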